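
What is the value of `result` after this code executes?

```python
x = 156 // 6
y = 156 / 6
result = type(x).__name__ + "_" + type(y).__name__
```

x is int; y is float; result = 'int_float'

'int_float'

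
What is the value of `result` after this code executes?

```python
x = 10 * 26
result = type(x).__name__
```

x is int; result = 'int'

'int'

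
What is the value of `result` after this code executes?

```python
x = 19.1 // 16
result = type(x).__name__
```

x is float; result = 'float'

'float'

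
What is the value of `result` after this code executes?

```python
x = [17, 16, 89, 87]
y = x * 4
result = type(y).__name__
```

x is list; y is list; result = 'list'

'list'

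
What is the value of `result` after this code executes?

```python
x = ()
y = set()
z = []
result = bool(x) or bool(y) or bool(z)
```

x = (); y = set(); z = []; result = False

False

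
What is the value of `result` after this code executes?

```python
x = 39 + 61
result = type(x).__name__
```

x is int; result = 'int'

'int'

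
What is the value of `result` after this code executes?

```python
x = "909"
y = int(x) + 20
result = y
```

x = '909'; y = 929; result = 929

929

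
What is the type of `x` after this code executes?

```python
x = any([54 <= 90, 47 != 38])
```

any() returns bool

bool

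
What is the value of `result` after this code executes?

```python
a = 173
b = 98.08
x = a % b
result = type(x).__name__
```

a is int; b is float; x is float; result = 'float'

'float'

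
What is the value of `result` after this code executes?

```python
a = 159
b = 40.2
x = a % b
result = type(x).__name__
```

a is int; b is float; x is float; result = 'float'

'float'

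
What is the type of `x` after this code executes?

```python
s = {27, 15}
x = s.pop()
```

Popping from set[int] returns int

int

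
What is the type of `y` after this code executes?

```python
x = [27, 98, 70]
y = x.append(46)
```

list.append() returns None (mutates in place)

NoneType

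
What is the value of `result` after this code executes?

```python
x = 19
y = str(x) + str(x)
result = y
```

x = 19; y = '1919'; result = '1919'

'1919'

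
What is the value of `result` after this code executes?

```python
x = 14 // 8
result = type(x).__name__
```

x is int; result = 'int'

'int'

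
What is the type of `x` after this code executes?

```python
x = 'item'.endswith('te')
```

str.endswith() returns bool

bool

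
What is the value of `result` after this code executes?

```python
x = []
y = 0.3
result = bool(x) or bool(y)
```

x = []; y = 0.3; result = True

True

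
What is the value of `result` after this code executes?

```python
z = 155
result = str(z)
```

z = 155; result = '155'

'155'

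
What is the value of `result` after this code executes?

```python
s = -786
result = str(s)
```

s = -786; result = '-786'

'-786'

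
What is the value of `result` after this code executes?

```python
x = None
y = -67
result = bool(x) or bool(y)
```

x = None; y = -67; result = True

True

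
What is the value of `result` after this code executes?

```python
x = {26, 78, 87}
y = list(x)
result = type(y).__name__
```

x is set; y is list; result = 'list'

'list'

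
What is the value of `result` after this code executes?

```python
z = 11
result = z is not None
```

z = 11; result = True

True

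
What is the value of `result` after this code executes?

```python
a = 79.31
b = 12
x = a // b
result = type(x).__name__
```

a is float; b is int; x is float; result = 'float'

'float'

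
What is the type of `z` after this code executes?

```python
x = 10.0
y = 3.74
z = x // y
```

float // float = float

float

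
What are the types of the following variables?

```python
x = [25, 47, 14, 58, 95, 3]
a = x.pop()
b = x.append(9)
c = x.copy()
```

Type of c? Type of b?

copy() returns list; append() returns None

list, NoneType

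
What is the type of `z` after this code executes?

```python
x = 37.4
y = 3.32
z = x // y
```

float // float = float

float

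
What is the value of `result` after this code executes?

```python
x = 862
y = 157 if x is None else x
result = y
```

x = 862; y = 862; result = 862

862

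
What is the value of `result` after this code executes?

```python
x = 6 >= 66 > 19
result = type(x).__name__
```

x is bool; result = 'bool'

'bool'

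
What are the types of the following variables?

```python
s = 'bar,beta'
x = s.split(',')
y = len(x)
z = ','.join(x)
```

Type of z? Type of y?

str.join() returns str; len() returns int

str, int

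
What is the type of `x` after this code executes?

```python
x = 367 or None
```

'or' returns first truthy value

int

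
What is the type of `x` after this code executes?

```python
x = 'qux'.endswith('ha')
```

str.endswith() returns bool

bool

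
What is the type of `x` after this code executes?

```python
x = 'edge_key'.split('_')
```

str.split() returns list

list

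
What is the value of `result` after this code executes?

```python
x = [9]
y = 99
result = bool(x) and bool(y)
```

x = [9]; y = 99; result = True

True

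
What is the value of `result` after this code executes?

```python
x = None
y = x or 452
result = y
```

x = None; y = 452; result = 452

452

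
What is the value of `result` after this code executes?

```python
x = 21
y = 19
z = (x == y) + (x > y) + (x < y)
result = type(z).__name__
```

x is int; y is int; z is int; result = 'int'

'int'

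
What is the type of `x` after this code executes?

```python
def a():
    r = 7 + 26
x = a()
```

Function without return returns None

NoneType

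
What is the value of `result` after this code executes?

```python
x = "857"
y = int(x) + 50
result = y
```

x = '857'; y = 907; result = 907

907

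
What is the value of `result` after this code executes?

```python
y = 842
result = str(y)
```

y = 842; result = '842'

'842'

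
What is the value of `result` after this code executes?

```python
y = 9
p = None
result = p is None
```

y = 9; p = None; result = True

True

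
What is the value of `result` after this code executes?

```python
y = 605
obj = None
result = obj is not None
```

y = 605; obj = None; result = False

False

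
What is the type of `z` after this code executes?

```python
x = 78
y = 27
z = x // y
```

int // int = int

int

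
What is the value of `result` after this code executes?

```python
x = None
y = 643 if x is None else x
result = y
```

x = None; y = 643; result = 643

643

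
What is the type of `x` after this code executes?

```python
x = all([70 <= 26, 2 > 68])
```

all() returns bool

bool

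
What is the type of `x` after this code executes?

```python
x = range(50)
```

range() returns a range object

range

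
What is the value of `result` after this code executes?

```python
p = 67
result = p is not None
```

p = 67; result = True

True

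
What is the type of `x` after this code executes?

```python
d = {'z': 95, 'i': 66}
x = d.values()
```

.values() returns dict_values view

dict_values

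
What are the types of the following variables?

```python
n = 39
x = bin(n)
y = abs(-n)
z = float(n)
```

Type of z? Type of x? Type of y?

float() returns float; bin() returns str; abs() of int returns int

float, str, int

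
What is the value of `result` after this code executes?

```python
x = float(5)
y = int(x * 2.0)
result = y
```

x = 5.0; y = 10; result = 10

10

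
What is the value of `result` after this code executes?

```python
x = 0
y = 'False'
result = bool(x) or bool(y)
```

x = 0; y = 'False'; result = True

True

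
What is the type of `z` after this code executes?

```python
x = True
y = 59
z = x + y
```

bool + int = int (bool is subclass of int)

int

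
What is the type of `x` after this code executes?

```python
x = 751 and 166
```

'and' with truthy values returns last operand (int)

int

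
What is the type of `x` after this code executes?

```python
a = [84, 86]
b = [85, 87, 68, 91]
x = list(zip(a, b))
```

list(zip()) returns a list of tuples

list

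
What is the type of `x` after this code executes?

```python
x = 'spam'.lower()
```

str.lower() returns str

str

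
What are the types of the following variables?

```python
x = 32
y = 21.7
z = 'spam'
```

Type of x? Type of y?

x is assigned a bare integer (no decimal point), so it is an int; y is assigned a number with a decimal point, so it is a float

int, float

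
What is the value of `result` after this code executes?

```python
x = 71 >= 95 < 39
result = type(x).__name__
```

x is bool; result = 'bool'

'bool'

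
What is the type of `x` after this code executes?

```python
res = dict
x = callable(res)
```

callable() returns bool

bool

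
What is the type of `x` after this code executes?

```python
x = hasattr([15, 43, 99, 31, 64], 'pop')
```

hasattr() returns bool

bool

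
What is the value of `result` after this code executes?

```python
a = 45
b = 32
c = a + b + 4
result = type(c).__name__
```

a is int; b is int; c is int; result = 'int'

'int'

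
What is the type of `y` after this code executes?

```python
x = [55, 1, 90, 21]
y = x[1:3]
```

Slicing a list returns a list

list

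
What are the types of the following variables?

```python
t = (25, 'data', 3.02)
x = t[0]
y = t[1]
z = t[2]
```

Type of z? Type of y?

tuple[2] is float; tuple[1] is str

float, str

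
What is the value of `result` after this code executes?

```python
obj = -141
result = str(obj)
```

obj = -141; result = '-141'

'-141'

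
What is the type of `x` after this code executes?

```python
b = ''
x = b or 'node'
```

'or' returns first truthy value (str)

str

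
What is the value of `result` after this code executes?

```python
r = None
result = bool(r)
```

r = None; result = False

False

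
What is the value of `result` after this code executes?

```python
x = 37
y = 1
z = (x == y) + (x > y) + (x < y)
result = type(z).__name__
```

x is int; y is int; z is int; result = 'int'

'int'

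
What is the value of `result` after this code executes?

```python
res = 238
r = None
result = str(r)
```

res = 238; r = None; result = 'None'

'None'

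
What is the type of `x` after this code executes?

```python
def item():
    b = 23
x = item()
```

Function without return returns None

NoneType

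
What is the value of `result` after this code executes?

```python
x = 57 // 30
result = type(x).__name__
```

x is int; result = 'int'

'int'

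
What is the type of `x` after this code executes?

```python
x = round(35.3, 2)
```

round() with decimal places returns float

float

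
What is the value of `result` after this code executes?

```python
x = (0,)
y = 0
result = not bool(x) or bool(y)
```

x = (0,); y = 0; result = False

False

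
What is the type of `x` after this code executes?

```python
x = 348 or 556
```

'or' returns first truthy value (int)

int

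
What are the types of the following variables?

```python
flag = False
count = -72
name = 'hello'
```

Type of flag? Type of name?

flag is assigned the constant False, which has type bool; name is assigned a quoted string literal, so it is a str

bool, str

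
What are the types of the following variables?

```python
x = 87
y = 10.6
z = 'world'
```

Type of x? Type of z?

x is assigned a bare integer (no decimal point), so it is an int; z is assigned a quoted string literal, so it is a str

int, str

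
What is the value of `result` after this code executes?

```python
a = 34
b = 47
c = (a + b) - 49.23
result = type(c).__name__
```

a is int; b is int; c is float; result = 'float'

'float'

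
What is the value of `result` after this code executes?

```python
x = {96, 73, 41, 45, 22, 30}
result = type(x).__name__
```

x is set; result = 'set'

'set'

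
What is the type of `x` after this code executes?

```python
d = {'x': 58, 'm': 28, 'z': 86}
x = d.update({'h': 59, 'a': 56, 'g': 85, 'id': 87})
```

dict.update() returns None

NoneType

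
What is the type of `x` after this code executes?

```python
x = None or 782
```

'or' with None returns the other truthy value

int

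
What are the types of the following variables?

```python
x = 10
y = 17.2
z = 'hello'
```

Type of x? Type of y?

x is assigned a bare integer (no decimal point), so it is an int; y is assigned a number with a decimal point, so it is a float

int, float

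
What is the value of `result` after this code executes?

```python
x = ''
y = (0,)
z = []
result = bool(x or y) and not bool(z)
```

x = ''; y = (0,); z = []; result = True

True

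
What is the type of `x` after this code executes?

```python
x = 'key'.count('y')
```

str.count() returns int

int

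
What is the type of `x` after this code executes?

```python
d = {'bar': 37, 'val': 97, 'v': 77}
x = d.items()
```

dict.items() returns dict_items view

dict_items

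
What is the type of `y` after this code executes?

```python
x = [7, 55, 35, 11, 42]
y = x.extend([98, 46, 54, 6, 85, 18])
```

list.extend() returns None

NoneType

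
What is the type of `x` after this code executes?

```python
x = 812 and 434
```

'and' with truthy values returns last operand (int)

int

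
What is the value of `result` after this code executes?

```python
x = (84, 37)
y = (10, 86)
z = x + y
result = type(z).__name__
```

x is tuple; y is tuple; z is tuple; result = 'tuple'

'tuple'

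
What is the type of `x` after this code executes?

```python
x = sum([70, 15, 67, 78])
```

sum() of ints returns int

int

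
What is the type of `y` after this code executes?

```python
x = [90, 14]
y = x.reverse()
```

list.reverse() returns None

NoneType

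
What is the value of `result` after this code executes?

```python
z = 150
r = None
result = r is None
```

z = 150; r = None; result = True

True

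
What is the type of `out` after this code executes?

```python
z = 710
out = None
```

None has type NoneType

NoneType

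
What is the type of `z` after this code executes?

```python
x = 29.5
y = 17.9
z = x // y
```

float // float = float

float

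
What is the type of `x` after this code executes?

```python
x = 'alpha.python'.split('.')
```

str.split() returns list

list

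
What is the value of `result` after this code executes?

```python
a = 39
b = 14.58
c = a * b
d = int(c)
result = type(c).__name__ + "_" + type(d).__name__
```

a is int; b is float; c is float; d is int; result = 'float_int'

'float_int'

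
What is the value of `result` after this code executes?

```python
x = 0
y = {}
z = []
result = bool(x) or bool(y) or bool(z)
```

x = 0; y = {}; z = []; result = False

False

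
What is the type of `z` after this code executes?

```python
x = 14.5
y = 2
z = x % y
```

float % int = float

float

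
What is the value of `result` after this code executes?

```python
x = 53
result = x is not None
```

x = 53; result = True

True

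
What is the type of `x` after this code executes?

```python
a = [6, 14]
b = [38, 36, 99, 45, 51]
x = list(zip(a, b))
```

list(zip()) returns a list of tuples

list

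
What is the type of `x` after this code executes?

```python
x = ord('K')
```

ord() returns int (code point)

int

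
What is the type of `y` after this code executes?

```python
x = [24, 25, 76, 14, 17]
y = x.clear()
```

list.clear() returns None

NoneType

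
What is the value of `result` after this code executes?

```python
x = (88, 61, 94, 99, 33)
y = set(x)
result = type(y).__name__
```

x is tuple; y is set; result = 'set'

'set'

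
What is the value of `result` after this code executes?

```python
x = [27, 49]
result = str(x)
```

x = [27, 49]; result = '[27, 49]'

'[27, 49]'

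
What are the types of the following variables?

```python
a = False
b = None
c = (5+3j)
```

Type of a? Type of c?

a is assigned the constant False, which has type bool; c is assigned (5+3j), an int plus an imaginary literal (j suffix), which evaluates to complex

bool, complex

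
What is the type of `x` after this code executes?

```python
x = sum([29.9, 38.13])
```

sum() of floats returns float

float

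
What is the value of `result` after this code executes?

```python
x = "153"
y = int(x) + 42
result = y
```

x = '153'; y = 195; result = 195

195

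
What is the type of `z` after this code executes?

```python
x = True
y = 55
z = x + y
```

bool + int = int (bool is subclass of int)

int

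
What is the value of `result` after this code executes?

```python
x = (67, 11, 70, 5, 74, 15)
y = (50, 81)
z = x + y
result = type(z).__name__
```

x is tuple; y is tuple; z is tuple; result = 'tuple'

'tuple'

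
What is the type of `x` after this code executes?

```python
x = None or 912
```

'or' with None returns the other truthy value

int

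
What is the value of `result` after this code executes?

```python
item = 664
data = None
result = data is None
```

item = 664; data = None; result = True

True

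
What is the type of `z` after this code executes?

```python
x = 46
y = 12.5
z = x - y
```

int - float = float

float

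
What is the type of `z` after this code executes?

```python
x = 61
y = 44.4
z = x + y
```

int + float = float

float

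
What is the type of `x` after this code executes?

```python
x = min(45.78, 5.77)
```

min() of floats returns float

float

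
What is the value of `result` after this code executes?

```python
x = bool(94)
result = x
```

x = True; result = True

True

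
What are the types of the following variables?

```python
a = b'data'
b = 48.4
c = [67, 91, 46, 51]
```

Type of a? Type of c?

a is assigned a bytes literal (b'...' prefix); c is assigned a list literal (square brackets)

bytes, list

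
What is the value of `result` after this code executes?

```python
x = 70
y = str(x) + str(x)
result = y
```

x = 70; y = '7070'; result = '7070'

'7070'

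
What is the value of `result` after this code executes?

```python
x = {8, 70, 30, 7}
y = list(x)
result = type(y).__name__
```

x is set; y is list; result = 'list'

'list'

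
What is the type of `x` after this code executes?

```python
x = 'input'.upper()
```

str.upper() returns str

str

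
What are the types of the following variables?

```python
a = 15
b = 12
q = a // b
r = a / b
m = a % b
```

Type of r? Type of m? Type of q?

/ returns float; % of ints returns int; // returns int

float, int, int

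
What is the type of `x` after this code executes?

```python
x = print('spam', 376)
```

print() returns None

NoneType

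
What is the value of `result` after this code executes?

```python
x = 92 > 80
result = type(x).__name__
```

x is bool; result = 'bool'

'bool'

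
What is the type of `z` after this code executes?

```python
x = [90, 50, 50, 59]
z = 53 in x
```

'in' operator returns bool

bool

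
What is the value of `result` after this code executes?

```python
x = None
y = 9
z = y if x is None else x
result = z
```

x = None; y = 9; z = 9; result = 9

9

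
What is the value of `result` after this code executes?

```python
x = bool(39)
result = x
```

x = True; result = True

True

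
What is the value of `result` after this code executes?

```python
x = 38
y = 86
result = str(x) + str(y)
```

x = 38; y = 86; result = '3886'

'3886'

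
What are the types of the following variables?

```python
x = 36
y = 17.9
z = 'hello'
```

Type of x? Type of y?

x is assigned a bare integer (no decimal point), so it is an int; y is assigned a number with a decimal point, so it is a float

int, float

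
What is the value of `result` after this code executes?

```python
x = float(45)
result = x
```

x = 45.0; result = 45.0

45.0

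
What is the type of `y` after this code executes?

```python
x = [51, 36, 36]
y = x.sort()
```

list.sort() returns None (mutates in place)

NoneType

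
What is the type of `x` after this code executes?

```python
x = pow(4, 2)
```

pow(int, int) returns int

int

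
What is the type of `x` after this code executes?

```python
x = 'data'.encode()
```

str.encode() returns bytes

bytes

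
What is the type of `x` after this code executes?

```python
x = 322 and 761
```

'and' with truthy values returns last operand (int)

int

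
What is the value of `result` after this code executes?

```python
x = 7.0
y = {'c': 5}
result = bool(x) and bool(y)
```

x = 7.0; y = {'c': 5}; result = True

True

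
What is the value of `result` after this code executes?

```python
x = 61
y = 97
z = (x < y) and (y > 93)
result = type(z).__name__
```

x is int; y is int; z is bool; result = 'bool'

'bool'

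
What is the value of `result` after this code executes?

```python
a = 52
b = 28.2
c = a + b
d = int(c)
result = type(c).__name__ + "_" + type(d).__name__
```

a is int; b is float; c is float; d is int; result = 'float_int'

'float_int'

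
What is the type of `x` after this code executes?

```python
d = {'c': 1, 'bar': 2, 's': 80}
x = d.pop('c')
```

dict.pop() returns the value

int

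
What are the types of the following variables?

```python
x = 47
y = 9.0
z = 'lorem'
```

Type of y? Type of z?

y is assigned a number with a decimal point, so it is a float; z is assigned a quoted string literal, so it is a str

float, str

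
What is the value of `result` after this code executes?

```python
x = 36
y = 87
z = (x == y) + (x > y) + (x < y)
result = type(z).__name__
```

x is int; y is int; z is int; result = 'int'

'int'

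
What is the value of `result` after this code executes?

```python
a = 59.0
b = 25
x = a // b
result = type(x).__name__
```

a is float; b is int; x is float; result = 'float'

'float'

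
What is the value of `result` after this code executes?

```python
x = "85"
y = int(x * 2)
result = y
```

x = '85'; y = 8585; result = 8585

8585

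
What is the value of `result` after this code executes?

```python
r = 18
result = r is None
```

r = 18; result = False

False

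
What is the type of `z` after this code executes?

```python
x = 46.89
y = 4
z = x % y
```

float % int = float

float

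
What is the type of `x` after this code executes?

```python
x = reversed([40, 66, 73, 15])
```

reversed() on a list returns list_reverseiterator

list_reverseiterator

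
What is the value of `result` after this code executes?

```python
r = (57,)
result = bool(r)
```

r = (57,); result = True

True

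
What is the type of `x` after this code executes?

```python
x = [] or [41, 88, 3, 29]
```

'or' returns first truthy value (list)

list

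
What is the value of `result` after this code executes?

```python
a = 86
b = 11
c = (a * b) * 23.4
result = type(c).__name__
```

a is int; b is int; c is float; result = 'float'

'float'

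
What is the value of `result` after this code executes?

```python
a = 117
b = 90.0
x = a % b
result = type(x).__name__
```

a is int; b is float; x is float; result = 'float'

'float'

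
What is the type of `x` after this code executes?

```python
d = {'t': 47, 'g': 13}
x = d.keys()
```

.keys() returns dict_keys view

dict_keys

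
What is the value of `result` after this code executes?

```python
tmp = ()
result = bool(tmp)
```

tmp = (); result = False

False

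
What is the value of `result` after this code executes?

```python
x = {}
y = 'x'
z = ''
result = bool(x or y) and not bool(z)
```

x = {}; y = 'x'; z = ''; result = True

True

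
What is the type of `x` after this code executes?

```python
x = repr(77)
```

repr() returns str

str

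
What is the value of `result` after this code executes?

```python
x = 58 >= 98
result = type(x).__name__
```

x is bool; result = 'bool'

'bool'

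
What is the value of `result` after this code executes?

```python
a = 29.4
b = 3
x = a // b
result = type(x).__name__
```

a is float; b is int; x is float; result = 'float'

'float'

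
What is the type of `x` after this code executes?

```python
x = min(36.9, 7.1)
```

min() of floats returns float

float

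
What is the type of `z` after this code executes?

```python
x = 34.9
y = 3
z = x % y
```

float % int = float

float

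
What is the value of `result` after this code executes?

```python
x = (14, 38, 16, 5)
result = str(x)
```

x = (14, 38, 16, 5); result = '(14, 38, 16, 5)'

'(14, 38, 16, 5)'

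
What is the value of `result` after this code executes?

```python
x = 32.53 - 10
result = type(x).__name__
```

x is float; result = 'float'

'float'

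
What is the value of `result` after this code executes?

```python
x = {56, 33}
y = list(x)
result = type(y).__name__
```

x is set; y is list; result = 'list'

'list'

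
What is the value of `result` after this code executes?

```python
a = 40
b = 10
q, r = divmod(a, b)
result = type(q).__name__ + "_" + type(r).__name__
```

a is int; b is int; q is int; r is int; result = 'int_int'

'int_int'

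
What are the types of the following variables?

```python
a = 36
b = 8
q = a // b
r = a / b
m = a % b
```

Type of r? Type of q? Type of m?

/ returns float; // returns int; % of ints returns int

float, int, int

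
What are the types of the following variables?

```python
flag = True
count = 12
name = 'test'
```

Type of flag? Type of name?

flag is assigned the constant True, which has type bool; name is assigned a quoted string literal, so it is a str

bool, str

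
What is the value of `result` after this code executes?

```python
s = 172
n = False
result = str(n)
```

s = 172; n = False; result = 'False'

'False'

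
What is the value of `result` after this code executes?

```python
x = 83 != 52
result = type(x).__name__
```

x is bool; result = 'bool'

'bool'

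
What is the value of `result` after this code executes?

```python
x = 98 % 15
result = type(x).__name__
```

x is int; result = 'int'

'int'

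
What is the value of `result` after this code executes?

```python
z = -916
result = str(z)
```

z = -916; result = '-916'

'-916'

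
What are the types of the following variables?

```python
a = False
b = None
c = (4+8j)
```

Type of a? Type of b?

a is assigned the constant False, which has type bool; b is assigned None, whose type is NoneType

bool, NoneType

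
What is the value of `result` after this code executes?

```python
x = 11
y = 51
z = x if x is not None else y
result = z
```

x = 11; y = 51; z = 11; result = 11

11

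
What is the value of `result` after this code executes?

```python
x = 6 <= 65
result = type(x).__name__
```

x is bool; result = 'bool'

'bool'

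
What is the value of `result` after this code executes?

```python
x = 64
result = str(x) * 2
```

x = 64; result = '6464'

'6464'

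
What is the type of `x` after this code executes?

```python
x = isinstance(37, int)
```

isinstance() returns bool

bool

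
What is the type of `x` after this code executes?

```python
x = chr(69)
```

chr() returns str (single char)

str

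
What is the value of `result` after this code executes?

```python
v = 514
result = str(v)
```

v = 514; result = '514'

'514'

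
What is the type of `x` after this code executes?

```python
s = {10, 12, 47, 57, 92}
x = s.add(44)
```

set.add() returns None (mutates in place)

NoneType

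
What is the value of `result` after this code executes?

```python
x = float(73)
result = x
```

x = 73.0; result = 73.0

73.0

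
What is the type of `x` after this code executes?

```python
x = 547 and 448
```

'and' with truthy values returns last operand (int)

int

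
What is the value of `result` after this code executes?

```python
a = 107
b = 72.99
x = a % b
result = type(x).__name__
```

a is int; b is float; x is float; result = 'float'

'float'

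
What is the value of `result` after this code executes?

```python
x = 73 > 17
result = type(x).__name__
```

x is bool; result = 'bool'

'bool'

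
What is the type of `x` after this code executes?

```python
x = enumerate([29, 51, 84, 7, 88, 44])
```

enumerate() returns an enumerate object

enumerate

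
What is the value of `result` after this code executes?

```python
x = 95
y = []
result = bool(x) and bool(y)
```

x = 95; y = []; result = False

False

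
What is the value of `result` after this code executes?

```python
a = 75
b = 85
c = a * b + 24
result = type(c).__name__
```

a is int; b is int; c is int; result = 'int'

'int'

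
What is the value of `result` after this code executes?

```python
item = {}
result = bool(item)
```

item = {}; result = False

False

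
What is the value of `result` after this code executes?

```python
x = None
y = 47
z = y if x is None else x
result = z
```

x = None; y = 47; z = 47; result = 47

47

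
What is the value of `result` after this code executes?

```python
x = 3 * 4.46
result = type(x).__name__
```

x is float; result = 'float'

'float'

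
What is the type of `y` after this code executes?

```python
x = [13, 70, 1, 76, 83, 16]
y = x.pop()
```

list.pop() returns the popped element

int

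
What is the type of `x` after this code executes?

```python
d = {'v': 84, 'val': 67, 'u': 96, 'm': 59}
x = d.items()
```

dict.items() returns dict_items view

dict_items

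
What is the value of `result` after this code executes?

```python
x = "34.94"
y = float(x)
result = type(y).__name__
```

x is str; y is float; result = 'float'

'float'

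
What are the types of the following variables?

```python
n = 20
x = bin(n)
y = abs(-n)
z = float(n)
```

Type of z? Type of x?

float() returns float; bin() returns str

float, str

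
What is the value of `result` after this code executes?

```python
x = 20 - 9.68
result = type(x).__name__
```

x is float; result = 'float'

'float'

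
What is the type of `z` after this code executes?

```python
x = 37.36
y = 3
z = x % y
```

float % int = float

float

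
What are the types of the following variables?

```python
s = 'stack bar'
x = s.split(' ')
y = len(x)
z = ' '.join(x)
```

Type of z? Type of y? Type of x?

str.join() returns str; len() returns int; str.split() returns list

str, int, list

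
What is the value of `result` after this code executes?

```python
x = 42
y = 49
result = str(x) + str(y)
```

x = 42; y = 49; result = '4249'

'4249'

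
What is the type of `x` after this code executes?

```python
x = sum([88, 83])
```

sum() of ints returns int

int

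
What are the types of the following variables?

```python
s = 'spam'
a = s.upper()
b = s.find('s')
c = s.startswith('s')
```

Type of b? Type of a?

find() returns int; upper() returns str

int, str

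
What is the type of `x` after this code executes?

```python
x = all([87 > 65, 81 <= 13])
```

all() returns bool

bool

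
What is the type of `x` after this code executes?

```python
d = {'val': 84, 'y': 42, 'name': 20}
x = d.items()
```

dict.items() returns dict_items view

dict_items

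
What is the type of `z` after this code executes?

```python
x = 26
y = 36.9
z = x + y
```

int + float = float

float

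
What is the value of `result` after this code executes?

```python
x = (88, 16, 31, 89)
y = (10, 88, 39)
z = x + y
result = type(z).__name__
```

x is tuple; y is tuple; z is tuple; result = 'tuple'

'tuple'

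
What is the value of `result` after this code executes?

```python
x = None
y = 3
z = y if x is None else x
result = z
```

x = None; y = 3; z = 3; result = 3

3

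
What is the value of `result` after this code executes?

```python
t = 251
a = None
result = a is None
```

t = 251; a = None; result = True

True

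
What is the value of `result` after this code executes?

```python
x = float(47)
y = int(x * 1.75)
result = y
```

x = 47.0; y = 82; result = 82

82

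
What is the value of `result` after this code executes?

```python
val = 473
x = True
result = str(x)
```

val = 473; x = True; result = 'True'

'True'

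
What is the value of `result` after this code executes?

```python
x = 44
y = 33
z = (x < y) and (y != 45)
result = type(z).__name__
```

x is int; y is int; z is bool; result = 'bool'

'bool'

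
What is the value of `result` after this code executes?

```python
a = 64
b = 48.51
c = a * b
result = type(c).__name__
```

a is int; b is float; c is float; result = 'float'

'float'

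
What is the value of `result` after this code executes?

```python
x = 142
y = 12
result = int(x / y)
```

x = 142; y = 12; result = 11

11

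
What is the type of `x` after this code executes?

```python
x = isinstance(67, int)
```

isinstance() returns bool

bool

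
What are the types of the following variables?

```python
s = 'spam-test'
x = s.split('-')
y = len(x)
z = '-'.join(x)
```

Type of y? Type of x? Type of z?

len() returns int; str.split() returns list; str.join() returns str

int, list, str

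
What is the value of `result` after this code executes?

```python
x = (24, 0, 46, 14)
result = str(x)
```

x = (24, 0, 46, 14); result = '(24, 0, 46, 14)'

'(24, 0, 46, 14)'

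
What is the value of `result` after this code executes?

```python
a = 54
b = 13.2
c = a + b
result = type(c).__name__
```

a is int; b is float; c is float; result = 'float'

'float'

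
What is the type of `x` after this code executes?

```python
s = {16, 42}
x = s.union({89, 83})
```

set.union() returns a new set

set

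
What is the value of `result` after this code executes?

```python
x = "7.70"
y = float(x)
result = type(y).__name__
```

x is str; y is float; result = 'float'

'float'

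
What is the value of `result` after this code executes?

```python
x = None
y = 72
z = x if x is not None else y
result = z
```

x = None; y = 72; z = 72; result = 72

72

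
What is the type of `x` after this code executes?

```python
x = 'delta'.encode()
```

str.encode() returns bytes

bytes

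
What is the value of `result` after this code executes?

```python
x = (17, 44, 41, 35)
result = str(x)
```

x = (17, 44, 41, 35); result = '(17, 44, 41, 35)'

'(17, 44, 41, 35)'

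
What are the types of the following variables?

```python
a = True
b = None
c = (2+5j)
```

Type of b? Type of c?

b is assigned None, whose type is NoneType; c is assigned (2+5j), an int plus an imaginary literal (j suffix), which evaluates to complex

NoneType, complex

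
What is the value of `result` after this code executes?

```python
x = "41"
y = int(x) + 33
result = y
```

x = '41'; y = 74; result = 74

74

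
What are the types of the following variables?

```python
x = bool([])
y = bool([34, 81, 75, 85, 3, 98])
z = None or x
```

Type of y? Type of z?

bool() returns bool; None or bool returns the bool

bool, bool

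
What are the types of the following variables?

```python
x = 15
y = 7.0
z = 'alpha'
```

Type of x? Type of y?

x is assigned a bare integer (no decimal point), so it is an int; y is assigned a number with a decimal point, so it is a float

int, float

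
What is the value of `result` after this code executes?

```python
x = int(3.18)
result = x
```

x = 3; result = 3

3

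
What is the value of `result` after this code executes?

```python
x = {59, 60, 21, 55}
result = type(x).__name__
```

x is set; result = 'set'

'set'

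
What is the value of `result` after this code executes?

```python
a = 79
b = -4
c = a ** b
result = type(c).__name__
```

a is int; b is int; c is float; result = 'float'

'float'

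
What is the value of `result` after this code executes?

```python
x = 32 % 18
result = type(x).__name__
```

x is int; result = 'int'

'int'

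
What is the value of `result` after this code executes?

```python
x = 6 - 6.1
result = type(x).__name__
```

x is float; result = 'float'

'float'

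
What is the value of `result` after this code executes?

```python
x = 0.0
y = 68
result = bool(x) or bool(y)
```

x = 0.0; y = 68; result = True

True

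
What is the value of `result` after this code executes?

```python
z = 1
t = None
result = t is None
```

z = 1; t = None; result = True

True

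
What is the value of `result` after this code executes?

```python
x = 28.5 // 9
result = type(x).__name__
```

x is float; result = 'float'

'float'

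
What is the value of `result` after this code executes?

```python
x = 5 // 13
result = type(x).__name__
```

x is int; result = 'int'

'int'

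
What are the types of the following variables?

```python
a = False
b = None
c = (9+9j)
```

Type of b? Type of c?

b is assigned None, whose type is NoneType; c is assigned (9+9j), an int plus an imaginary literal (j suffix), which evaluates to complex

NoneType, complex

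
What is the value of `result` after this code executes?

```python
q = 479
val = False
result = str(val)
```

q = 479; val = False; result = 'False'

'False'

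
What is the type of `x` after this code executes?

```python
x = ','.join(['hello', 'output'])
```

str.join() returns str

str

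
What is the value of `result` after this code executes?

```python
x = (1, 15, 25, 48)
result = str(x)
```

x = (1, 15, 25, 48); result = '(1, 15, 25, 48)'

'(1, 15, 25, 48)'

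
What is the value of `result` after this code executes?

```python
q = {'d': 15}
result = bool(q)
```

q = {'d': 15}; result = True

True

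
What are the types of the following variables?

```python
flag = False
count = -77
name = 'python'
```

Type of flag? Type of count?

flag is assigned the constant False, which has type bool; count is assigned a bare integer (no decimal point), so it is an int

bool, int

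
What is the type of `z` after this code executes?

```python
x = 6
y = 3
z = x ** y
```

positive int ** positive int = int

int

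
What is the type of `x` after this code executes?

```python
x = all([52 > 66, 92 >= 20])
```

all() returns bool

bool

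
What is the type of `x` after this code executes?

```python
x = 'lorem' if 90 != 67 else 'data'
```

Both branches of conditional are str

str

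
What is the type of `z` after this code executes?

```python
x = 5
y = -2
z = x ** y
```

int ** negative = float

float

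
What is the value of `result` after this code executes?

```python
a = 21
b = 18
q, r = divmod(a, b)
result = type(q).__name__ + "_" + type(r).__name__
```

a is int; b is int; q is int; r is int; result = 'int_int'

'int_int'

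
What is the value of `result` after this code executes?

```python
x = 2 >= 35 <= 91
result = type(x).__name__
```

x is bool; result = 'bool'

'bool'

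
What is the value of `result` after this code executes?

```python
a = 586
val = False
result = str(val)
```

a = 586; val = False; result = 'False'

'False'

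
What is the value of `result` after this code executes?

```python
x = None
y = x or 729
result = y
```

x = None; y = 729; result = 729

729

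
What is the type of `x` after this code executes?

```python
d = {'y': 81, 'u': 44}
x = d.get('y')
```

dict.get() returns value type when found

int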